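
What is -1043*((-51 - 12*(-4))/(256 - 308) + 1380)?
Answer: -74848809/52 ≈ -1.4394e+6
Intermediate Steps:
-1043*((-51 - 12*(-4))/(256 - 308) + 1380) = -1043*((-51 + 48)/(-52) + 1380) = -1043*(-3*(-1/52) + 1380) = -1043*(3/52 + 1380) = -1043*71763/52 = -74848809/52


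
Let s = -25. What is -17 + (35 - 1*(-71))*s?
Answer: -2667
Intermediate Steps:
-17 + (35 - 1*(-71))*s = -17 + (35 - 1*(-71))*(-25) = -17 + (35 + 71)*(-25) = -17 + 106*(-25) = -17 - 2650 = -2667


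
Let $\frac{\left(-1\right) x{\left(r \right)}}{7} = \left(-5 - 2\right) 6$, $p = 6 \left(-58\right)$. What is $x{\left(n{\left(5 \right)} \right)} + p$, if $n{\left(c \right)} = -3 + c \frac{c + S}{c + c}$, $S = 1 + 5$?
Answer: $-54$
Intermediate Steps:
$S = 6$
$p = -348$
$n{\left(c \right)} = \frac{c}{2}$ ($n{\left(c \right)} = -3 + c \frac{c + 6}{c + c} = -3 + c \frac{6 + c}{2 c} = -3 + \left(3 + \frac{c}{2}\right) = \frac{c}{2}$)
$x{\left(r \right)} = 294$ ($x{\left(r \right)} = - 7 \left(-5 - 2\right) 6 = - 7 \left(\left(-7\right) 6\right) = \left(-7\right) \left(-42\right) = 294$)
$x{\left(n{\left(5 \right)} \right)} + p = 294 - 348 = -54$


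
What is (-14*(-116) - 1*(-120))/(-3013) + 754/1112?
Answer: 166237/1675228 ≈ 0.099232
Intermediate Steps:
(-14*(-116) - 1*(-120))/(-3013) + 754/1112 = (1624 + 120)*(-1/3013) + 754*(1/1112) = 1744*(-1/3013) + 377/556 = -1744/3013 + 377/556 = 166237/1675228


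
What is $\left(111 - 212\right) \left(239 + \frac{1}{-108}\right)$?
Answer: $- \frac{2606911}{108} \approx -24138.0$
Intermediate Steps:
$\left(111 - 212\right) \left(239 + \frac{1}{-108}\right) = - 101 \left(239 - \frac{1}{108}\right) = \left(-101\right) \frac{25811}{108} = - \frac{2606911}{108}$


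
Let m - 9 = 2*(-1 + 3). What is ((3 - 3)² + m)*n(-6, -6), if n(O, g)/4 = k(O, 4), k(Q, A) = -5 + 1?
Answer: -208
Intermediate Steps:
k(Q, A) = -4
m = 13 (m = 9 + 2*(-1 + 3) = 9 + 2*2 = 9 + 4 = 13)
n(O, g) = -16 (n(O, g) = 4*(-4) = -16)
((3 - 3)² + m)*n(-6, -6) = ((3 - 3)² + 13)*(-16) = (0² + 13)*(-16) = (0 + 13)*(-16) = 13*(-16) = -208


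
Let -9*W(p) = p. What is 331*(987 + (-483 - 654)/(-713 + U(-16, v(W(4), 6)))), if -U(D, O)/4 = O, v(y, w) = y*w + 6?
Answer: 713001804/2179 ≈ 3.2722e+5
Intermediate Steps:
W(p) = -p/9
v(y, w) = 6 + w*y (v(y, w) = w*y + 6 = 6 + w*y)
U(D, O) = -4*O
331*(987 + (-483 - 654)/(-713 + U(-16, v(W(4), 6)))) = 331*(987 + (-483 - 654)/(-713 - 4*(6 + 6*(-⅑*4)))) = 331*(987 - 1137/(-713 - 4*(6 + 6*(-4/9)))) = 331*(987 - 1137/(-713 - 4*(6 - 8/3))) = 331*(987 - 1137/(-713 - 4*10/3)) = 331*(987 - 1137/(-713 - 40/3)) = 331*(987 - 1137/(-2179/3)) = 331*(987 - 1137*(-3/2179)) = 331*(987 + 3411/2179) = 331*(2154084/2179) = 713001804/2179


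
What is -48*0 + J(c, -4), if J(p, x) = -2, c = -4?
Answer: -2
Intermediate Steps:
-48*0 + J(c, -4) = -48*0 - 2 = 0 - 2 = -2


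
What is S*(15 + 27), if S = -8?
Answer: -336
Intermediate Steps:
S*(15 + 27) = -8*(15 + 27) = -8*42 = -336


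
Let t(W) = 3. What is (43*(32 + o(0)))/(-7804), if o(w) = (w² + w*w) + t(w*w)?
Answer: -1505/7804 ≈ -0.19285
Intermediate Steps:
o(w) = 3 + 2*w² (o(w) = (w² + w*w) + 3 = (w² + w²) + 3 = 2*w² + 3 = 3 + 2*w²)
(43*(32 + o(0)))/(-7804) = (43*(32 + (3 + 2*0²)))/(-7804) = (43*(32 + (3 + 2*0)))*(-1/7804) = (43*(32 + (3 + 0)))*(-1/7804) = (43*(32 + 3))*(-1/7804) = (43*35)*(-1/7804) = 1505*(-1/7804) = -1505/7804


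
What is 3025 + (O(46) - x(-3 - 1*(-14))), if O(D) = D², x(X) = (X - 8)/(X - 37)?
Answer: 133669/26 ≈ 5141.1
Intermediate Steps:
x(X) = (-8 + X)/(-37 + X)
3025 + (O(46) - x(-3 - 1*(-14))) = 3025 + (46² - (-8 + (-3 - 1*(-14)))/(-37 + (-3 - 1*(-14)))) = 3025 + (2116 - (-8 + (-3 + 14))/(-37 + (-3 + 14))) = 3025 + (2116 - (-8 + 11)/(-37 + 11)) = 3025 + (2116 - 3/(-26)) = 3025 + (2116 - (-1)*3/26) = 3025 + (2116 - 1*(-3/26)) = 3025 + (2116 + 3/26) = 3025 + 55019/26 = 133669/26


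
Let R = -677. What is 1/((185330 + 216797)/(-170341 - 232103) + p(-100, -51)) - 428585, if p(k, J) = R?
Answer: -116942295600719/272856715 ≈ -4.2859e+5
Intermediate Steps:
p(k, J) = -677
1/((185330 + 216797)/(-170341 - 232103) + p(-100, -51)) - 428585 = 1/((185330 + 216797)/(-170341 - 232103) - 677) - 428585 = 1/(402127/(-402444) - 677) - 428585 = 1/(402127*(-1/402444) - 677) - 428585 = 1/(-402127/402444 - 677) - 428585 = 1/(-272856715/402444) - 428585 = -402444/272856715 - 428585 = -116942295600719/272856715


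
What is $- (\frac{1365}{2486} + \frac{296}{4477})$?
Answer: $- \frac{16823}{27346} \approx -0.61519$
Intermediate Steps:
$- (\frac{1365}{2486} + \frac{296}{4477}) = - (1365 \cdot \frac{1}{2486} + 296 \cdot \frac{1}{4477}) = - (\frac{1365}{2486} + \frac{8}{121}) = \left(-1\right) \frac{16823}{27346} = - \frac{16823}{27346}$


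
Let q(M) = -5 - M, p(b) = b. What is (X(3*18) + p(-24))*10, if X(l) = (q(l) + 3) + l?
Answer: -260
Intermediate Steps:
X(l) = -2 (X(l) = ((-5 - l) + 3) + l = (-2 - l) + l = -2)
(X(3*18) + p(-24))*10 = (-2 - 24)*10 = -26*10 = -260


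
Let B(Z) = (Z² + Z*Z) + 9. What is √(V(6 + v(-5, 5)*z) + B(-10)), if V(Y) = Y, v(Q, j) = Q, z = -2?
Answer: 15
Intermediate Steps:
B(Z) = 9 + 2*Z² (B(Z) = (Z² + Z²) + 9 = 2*Z² + 9 = 9 + 2*Z²)
√(V(6 + v(-5, 5)*z) + B(-10)) = √((6 - 5*(-2)) + (9 + 2*(-10)²)) = √((6 + 10) + (9 + 2*100)) = √(16 + (9 + 200)) = √(16 + 209) = √225 = 15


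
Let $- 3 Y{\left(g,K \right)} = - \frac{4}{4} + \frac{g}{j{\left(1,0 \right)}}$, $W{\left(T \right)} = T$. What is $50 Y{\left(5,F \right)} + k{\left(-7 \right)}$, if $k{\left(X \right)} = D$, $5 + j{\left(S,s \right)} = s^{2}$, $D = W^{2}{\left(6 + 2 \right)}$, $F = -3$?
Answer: $\frac{292}{3} \approx 97.333$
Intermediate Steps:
$D = 64$ ($D = \left(6 + 2\right)^{2} = 8^{2} = 64$)
$j{\left(S,s \right)} = -5 + s^{2}$
$k{\left(X \right)} = 64$
$Y{\left(g,K \right)} = \frac{1}{3} + \frac{g}{15}$ ($Y{\left(g,K \right)} = - \frac{- \frac{4}{4} + \frac{g}{-5 + 0^{2}}}{3} = - \frac{\left(-4\right) \frac{1}{4} + \frac{g}{-5 + 0}}{3} = - \frac{-1 + \frac{g}{-5}}{3} = - \frac{-1 + g \left(- \frac{1}{5}\right)}{3} = - \frac{-1 - \frac{g}{5}}{3} = \frac{1}{3} + \frac{g}{15}$)
$50 Y{\left(5,F \right)} + k{\left(-7 \right)} = 50 \left(\frac{1}{3} + \frac{1}{15} \cdot 5\right) + 64 = 50 \left(\frac{1}{3} + \frac{1}{3}\right) + 64 = 50 \cdot \frac{2}{3} + 64 = \frac{100}{3} + 64 = \frac{292}{3}$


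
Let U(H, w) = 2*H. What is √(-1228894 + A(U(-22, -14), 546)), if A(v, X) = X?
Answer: 2*I*√307087 ≈ 1108.3*I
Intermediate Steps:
√(-1228894 + A(U(-22, -14), 546)) = √(-1228894 + 546) = √(-1228348) = 2*I*√307087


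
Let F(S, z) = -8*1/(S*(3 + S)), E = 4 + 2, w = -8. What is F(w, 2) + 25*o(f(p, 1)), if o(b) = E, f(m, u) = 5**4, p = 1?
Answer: 749/5 ≈ 149.80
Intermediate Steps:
f(m, u) = 625
E = 6
F(S, z) = -8/(S*(3 + S))
o(b) = 6
F(w, 2) + 25*o(f(p, 1)) = -8/(-8*(3 - 8)) + 25*6 = -8*(-1/8)/(-5) + 150 = -8*(-1/8)*(-1/5) + 150 = -1/5 + 150 = 749/5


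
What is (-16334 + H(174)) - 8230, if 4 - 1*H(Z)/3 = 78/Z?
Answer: -712047/29 ≈ -24553.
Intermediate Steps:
H(Z) = 12 - 234/Z
(-16334 + H(174)) - 8230 = (-16334 + (12 - 234/174)) - 8230 = (-16334 + (12 - 234*1/174)) - 8230 = (-16334 + (12 - 39/29)) - 8230 = (-16334 + 309/29) - 8230 = -473377/29 - 8230 = -712047/29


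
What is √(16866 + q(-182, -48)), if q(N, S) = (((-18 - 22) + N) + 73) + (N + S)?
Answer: √16487 ≈ 128.40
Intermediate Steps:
q(N, S) = 33 + S + 2*N (q(N, S) = ((-40 + N) + 73) + (N + S) = (33 + N) + (N + S) = 33 + S + 2*N)
√(16866 + q(-182, -48)) = √(16866 + (33 - 48 + 2*(-182))) = √(16866 + (33 - 48 - 364)) = √(16866 - 379) = √16487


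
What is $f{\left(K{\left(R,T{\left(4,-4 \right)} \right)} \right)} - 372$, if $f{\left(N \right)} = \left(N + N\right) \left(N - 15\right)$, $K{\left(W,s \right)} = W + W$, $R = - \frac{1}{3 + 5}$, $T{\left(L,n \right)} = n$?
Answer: $- \frac{2915}{8} \approx -364.38$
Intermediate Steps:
$R = - \frac{1}{8} \approx -0.125$
$K{\left(W,s \right)} = 2 W$
$f{\left(N \right)} = 2 N \left(-15 + N\right)$
$f{\left(K{\left(R,T{\left(4,-4 \right)} \right)} \right)} - 372 = 2 \cdot 2 \left(- \frac{1}{8}\right) \left(-15 + 2 \left(- \frac{1}{8}\right)\right) - 372 = 2 \left(- \frac{1}{4}\right) \left(-15 - \frac{1}{4}\right) - 372 = 2 \left(- \frac{1}{4}\right) \left(- \frac{61}{4}\right) - 372 = \frac{61}{8} - 372 = - \frac{2915}{8}$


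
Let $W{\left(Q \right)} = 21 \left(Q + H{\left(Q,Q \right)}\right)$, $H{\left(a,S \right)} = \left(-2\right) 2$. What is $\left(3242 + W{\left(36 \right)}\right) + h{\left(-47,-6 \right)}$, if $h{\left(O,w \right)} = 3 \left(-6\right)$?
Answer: $3896$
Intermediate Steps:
$H{\left(a,S \right)} = -4$
$h{\left(O,w \right)} = -18$
$W{\left(Q \right)} = -84 + 21 Q$ ($W{\left(Q \right)} = 21 \left(Q - 4\right) = 21 \left(-4 + Q\right) = -84 + 21 Q$)
$\left(3242 + W{\left(36 \right)}\right) + h{\left(-47,-6 \right)} = \left(3242 + \left(-84 + 21 \cdot 36\right)\right) - 18 = \left(3242 + \left(-84 + 756\right)\right) - 18 = \left(3242 + 672\right) - 18 = 3914 - 18 = 3896$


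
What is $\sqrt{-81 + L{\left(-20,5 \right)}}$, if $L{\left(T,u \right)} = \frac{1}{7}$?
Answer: $\frac{i \sqrt{3962}}{7} \approx 8.9921 i$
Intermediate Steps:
$L{\left(T,u \right)} = \frac{1}{7}$
$\sqrt{-81 + L{\left(-20,5 \right)}} = \sqrt{-81 + \frac{1}{7}} = \sqrt{- \frac{566}{7}} = \frac{i \sqrt{3962}}{7}$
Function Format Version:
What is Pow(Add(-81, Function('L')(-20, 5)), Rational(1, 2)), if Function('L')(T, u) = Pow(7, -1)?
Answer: Mul(Rational(1, 7), I, Pow(3962, Rational(1, 2))) ≈ Mul(8.9921, I)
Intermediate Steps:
Function('L')(T, u) = Rational(1, 7)
Pow(Add(-81, Function('L')(-20, 5)), Rational(1, 2)) = Pow(Add(-81, Rational(1, 7)), Rational(1, 2)) = Pow(Rational(-566, 7), Rational(1, 2)) = Mul(Rational(1, 7), I, Pow(3962, Rational(1, 2)))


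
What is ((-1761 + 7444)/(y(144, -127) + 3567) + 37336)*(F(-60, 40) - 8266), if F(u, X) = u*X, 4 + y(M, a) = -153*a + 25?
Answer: -9166819752622/23019 ≈ -3.9823e+8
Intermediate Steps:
y(M, a) = 21 - 153*a (y(M, a) = -4 + (-153*a + 25) = -4 + (25 - 153*a) = 21 - 153*a)
F(u, X) = X*u
((-1761 + 7444)/(y(144, -127) + 3567) + 37336)*(F(-60, 40) - 8266) = ((-1761 + 7444)/((21 - 153*(-127)) + 3567) + 37336)*(40*(-60) - 8266) = (5683/((21 + 19431) + 3567) + 37336)*(-2400 - 8266) = (5683/(19452 + 3567) + 37336)*(-10666) = (5683/23019 + 37336)*(-10666) = (859443067/23019)*(-10666) = -9166819752622/23019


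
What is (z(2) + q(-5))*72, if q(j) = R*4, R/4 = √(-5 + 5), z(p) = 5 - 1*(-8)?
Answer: 936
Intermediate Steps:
z(p) = 13 (z(p) = 5 + 8 = 13)
R = 0 (R = 4*√(-5 + 5) = 4*√0 = 4*0 = 0)
q(j) = 0 (q(j) = 0*4 = 0)
(z(2) + q(-5))*72 = (13 + 0)*72 = 13*72 = 936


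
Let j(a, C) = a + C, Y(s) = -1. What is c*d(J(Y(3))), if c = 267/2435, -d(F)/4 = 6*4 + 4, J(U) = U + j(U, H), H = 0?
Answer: -29904/2435 ≈ -12.281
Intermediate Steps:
j(a, C) = C + a
J(U) = 2*U (J(U) = U + (0 + U) = U + U = 2*U)
d(F) = -112 (d(F) = -4*(6*4 + 4) = -4*(24 + 4) = -4*28 = -112)
c = 267/2435 (c = 267*(1/2435) = 267/2435 ≈ 0.10965)
c*d(J(Y(3))) = (267/2435)*(-112) = -29904/2435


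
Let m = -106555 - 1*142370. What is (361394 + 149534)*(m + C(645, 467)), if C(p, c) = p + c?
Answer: -126614600464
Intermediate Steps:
C(p, c) = c + p
m = -248925 (m = -106555 - 142370 = -248925)
(361394 + 149534)*(m + C(645, 467)) = (361394 + 149534)*(-248925 + (467 + 645)) = 510928*(-248925 + 1112) = 510928*(-247813) = -126614600464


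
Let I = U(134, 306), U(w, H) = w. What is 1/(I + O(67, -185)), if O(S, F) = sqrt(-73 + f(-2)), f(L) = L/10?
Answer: 335/45073 - I*sqrt(1830)/90146 ≈ 0.0074324 - 0.00047455*I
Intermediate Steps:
I = 134
f(L) = L/10 (f(L) = L*(1/10) = L/10)
O(S, F) = I*sqrt(1830)/5 (O(S, F) = sqrt(-73 + (1/10)*(-2)) = sqrt(-73 - 1/5) = sqrt(-366/5) = I*sqrt(1830)/5)
1/(I + O(67, -185)) = 1/(134 + I*sqrt(1830)/5)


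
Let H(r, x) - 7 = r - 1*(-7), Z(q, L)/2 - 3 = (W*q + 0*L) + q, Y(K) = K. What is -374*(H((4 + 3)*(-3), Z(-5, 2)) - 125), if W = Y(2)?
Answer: 49368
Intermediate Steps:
W = 2
Z(q, L) = 6 + 6*q (Z(q, L) = 6 + 2*((2*q + 0*L) + q) = 6 + 2*((2*q + 0) + q) = 6 + 2*(2*q + q) = 6 + 2*(3*q) = 6 + 6*q)
H(r, x) = 14 + r (H(r, x) = 7 + (r - 1*(-7)) = 7 + (r + 7) = 7 + (7 + r) = 14 + r)
-374*(H((4 + 3)*(-3), Z(-5, 2)) - 125) = -374*((14 + (4 + 3)*(-3)) - 125) = -374*((14 + 7*(-3)) - 125) = -374*((14 - 21) - 125) = -374*(-7 - 125) = -374*(-132) = 49368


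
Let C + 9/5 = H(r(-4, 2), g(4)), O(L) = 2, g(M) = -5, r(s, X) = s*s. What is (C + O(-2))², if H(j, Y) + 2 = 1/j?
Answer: 19321/6400 ≈ 3.0189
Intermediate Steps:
r(s, X) = s²
H(j, Y) = -2 + 1/j
C = -299/80 (C = -9/5 + (-2 + 1/((-4)²)) = -9/5 + (-2 + 1/16) = -9/5 - 31/16 = -299/80 ≈ -3.7375)
(C + O(-2))² = (-299/80 + 2)² = (-139/80)² = 19321/6400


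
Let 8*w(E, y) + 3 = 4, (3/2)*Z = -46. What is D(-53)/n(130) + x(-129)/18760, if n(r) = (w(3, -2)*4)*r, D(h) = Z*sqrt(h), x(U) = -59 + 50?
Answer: -9/18760 - 92*I*sqrt(53)/195 ≈ -0.00047974 - 3.4347*I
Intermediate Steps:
Z = -92/3 (Z = (2/3)*(-46) = -92/3 ≈ -30.667)
w(E, y) = 1/8 (w(E, y) = -3/8 + (1/8)*4 = -3/8 + 1/2 = 1/8)
x(U) = -9
D(h) = -92*sqrt(h)/3
n(r) = r/2 (n(r) = ((1/8)*4)*r = r/2)
D(-53)/n(130) + x(-129)/18760 = (-92*I*sqrt(53)/3)/(((1/2)*130)) - 9/18760 = -92*I*sqrt(53)/3/65 - 9*1/18760 = -92*I*sqrt(53)/3*(1/65) - 9/18760 = -92*I*sqrt(53)/195 - 9/18760 = -9/18760 - 92*I*sqrt(53)/195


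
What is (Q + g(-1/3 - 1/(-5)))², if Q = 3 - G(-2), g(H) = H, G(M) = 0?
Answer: 1849/225 ≈ 8.2178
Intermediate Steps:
Q = 3 (Q = 3 - 1*0 = 3 + 0 = 3)
(Q + g(-1/3 - 1/(-5)))² = (3 + (-1/3 - 1/(-5)))² = (3 + (-1*⅓ - 1*(-⅕)))² = (3 + (-⅓ + ⅕))² = (3 - 2/15)² = (43/15)² = 1849/225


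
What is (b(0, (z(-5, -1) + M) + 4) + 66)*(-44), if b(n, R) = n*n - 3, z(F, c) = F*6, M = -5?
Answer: -2772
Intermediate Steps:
z(F, c) = 6*F
b(n, R) = -3 + n² (b(n, R) = n² - 3 = -3 + n²)
(b(0, (z(-5, -1) + M) + 4) + 66)*(-44) = ((-3 + 0²) + 66)*(-44) = ((-3 + 0) + 66)*(-44) = (-3 + 66)*(-44) = 63*(-44) = -2772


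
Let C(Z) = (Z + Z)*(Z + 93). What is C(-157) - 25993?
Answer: -5897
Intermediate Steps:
C(Z) = 2*Z*(93 + Z) (C(Z) = (2*Z)*(93 + Z) = 2*Z*(93 + Z))
C(-157) - 25993 = 2*(-157)*(93 - 157) - 25993 = 2*(-157)*(-64) - 25993 = 20096 - 25993 = -5897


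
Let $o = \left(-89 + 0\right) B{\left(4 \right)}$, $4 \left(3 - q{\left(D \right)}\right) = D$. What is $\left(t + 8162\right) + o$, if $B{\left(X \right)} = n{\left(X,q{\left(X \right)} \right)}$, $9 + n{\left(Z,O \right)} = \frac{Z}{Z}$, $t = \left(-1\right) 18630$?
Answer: $-9756$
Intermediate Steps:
$q{\left(D \right)} = 3 - \frac{D}{4}$
$t = -18630$
$n{\left(Z,O \right)} = -8$ ($n{\left(Z,O \right)} = -9 + \frac{Z}{Z} = -9 + 1 = -8$)
$B{\left(X \right)} = -8$
$o = 712$ ($o = \left(-89 + 0\right) \left(-8\right) = \left(-89\right) \left(-8\right) = 712$)
$\left(t + 8162\right) + o = \left(-18630 + 8162\right) + 712 = -10468 + 712 = -9756$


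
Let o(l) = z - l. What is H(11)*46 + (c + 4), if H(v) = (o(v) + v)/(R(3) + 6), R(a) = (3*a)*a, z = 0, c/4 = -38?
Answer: -148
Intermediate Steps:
c = -152 (c = 4*(-38) = -152)
o(l) = -l (o(l) = 0 - l = -l)
R(a) = 3*a²
H(v) = 0 (H(v) = (-v + v)/(3*3² + 6) = 0/(3*9 + 6) = 0/(27 + 6) = 0/33 = 0*(1/33) = 0)
H(11)*46 + (c + 4) = 0*46 + (-152 + 4) = 0 - 148 = -148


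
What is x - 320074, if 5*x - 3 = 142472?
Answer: -291579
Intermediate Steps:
x = 28495 (x = 3/5 + (1/5)*142472 = 3/5 + 142472/5 = 28495)
x - 320074 = 28495 - 320074 = -291579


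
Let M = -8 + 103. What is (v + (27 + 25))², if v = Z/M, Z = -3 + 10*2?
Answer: 24571849/9025 ≈ 2722.6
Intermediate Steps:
M = 95
Z = 17 (Z = -3 + 20 = 17)
v = 17/95 ≈ 0.17895
(v + (27 + 25))² = (17/95 + (27 + 25))² = (17/95 + 52)² = (4957/95)² = 24571849/9025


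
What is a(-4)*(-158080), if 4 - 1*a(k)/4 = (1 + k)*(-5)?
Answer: 6955520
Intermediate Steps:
a(k) = 36 + 20*k (a(k) = 16 - 4*(1 + k)*(-5) = 16 - 4*(-5 - 5*k) = 16 + (20 + 20*k) = 36 + 20*k)
a(-4)*(-158080) = (36 + 20*(-4))*(-158080) = (36 - 80)*(-158080) = -44*(-158080) = 6955520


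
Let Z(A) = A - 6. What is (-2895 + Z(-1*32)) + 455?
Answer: -2478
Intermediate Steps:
Z(A) = -6 + A
(-2895 + Z(-1*32)) + 455 = (-2895 + (-6 - 1*32)) + 455 = (-2895 + (-6 - 32)) + 455 = (-2895 - 38) + 455 = -2933 + 455 = -2478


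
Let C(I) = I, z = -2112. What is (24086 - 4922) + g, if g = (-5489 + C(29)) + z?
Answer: 11592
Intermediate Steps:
g = -7572 (g = (-5489 + 29) - 2112 = -5460 - 2112 = -7572)
(24086 - 4922) + g = (24086 - 4922) - 7572 = 19164 - 7572 = 11592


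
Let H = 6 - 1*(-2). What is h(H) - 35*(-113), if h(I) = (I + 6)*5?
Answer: 4025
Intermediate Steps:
H = 8 (H = 6 + 2 = 8)
h(I) = 30 + 5*I (h(I) = (6 + I)*5 = 30 + 5*I)
h(H) - 35*(-113) = (30 + 5*8) - 35*(-113) = (30 + 40) + 3955 = 70 + 3955 = 4025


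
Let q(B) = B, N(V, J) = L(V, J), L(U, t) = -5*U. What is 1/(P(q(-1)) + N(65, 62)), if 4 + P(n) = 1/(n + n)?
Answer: -2/659 ≈ -0.0030349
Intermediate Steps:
N(V, J) = -5*V
P(n) = -4 + 1/(2*n) (P(n) = -4 + 1/(n + n) = -4 + 1/(2*n))
1/(P(q(-1)) + N(65, 62)) = 1/((-4 + (½)/(-1)) - 5*65) = 1/((-4 + (½)*(-1)) - 325) = 1/((-4 - ½) - 325) = 1/(-9/2 - 325) = 1/(-659/2) = -2/659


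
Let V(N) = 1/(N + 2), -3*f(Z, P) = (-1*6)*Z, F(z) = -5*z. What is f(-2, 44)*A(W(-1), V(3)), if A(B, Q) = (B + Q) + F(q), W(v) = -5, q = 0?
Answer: 96/5 ≈ 19.200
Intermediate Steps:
f(Z, P) = 2*Z (f(Z, P) = -(-1*6)*Z/3 = -(-2)*Z = 2*Z)
V(N) = 1/(2 + N)
A(B, Q) = B + Q (A(B, Q) = (B + Q) - 5*0 = (B + Q) + 0 = B + Q)
f(-2, 44)*A(W(-1), V(3)) = (2*(-2))*(-5 + 1/(2 + 3)) = -4*(-5 + 1/5) = -4*(-5 + ⅕) = -4*(-24/5) = 96/5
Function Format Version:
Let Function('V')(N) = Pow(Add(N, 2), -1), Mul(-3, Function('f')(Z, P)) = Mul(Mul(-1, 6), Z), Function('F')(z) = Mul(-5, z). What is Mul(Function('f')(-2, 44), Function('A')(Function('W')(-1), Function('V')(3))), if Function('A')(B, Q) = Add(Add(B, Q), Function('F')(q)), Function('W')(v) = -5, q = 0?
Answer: Rational(96, 5) ≈ 19.200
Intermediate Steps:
Function('f')(Z, P) = Mul(2, Z) (Function('f')(Z, P) = Mul(Rational(-1, 3), Mul(Mul(-1, 6), Z)) = Mul(Rational(-1, 3), Mul(-6, Z)) = Mul(2, Z))
Function('V')(N) = Pow(Add(2, N), -1)
Function('A')(B, Q) = Add(B, Q) (Function('A')(B, Q) = Add(Add(B, Q), Mul(-5, 0)) = Add(Add(B, Q), 0) = Add(B, Q))
Mul(Function('f')(-2, 44), Function('A')(Function('W')(-1), Function('V')(3))) = Mul(Mul(2, -2), Add(-5, Pow(Add(2, 3), -1))) = Mul(-4, Add(-5, Pow(5, -1))) = Mul(-4, Add(-5, Rational(1, 5))) = Mul(-4, Rational(-24, 5)) = Rational(96, 5)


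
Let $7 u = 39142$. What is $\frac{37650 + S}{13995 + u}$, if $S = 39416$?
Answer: $\frac{539462}{137107} \approx 3.9346$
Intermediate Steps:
$u = \frac{39142}{7}$ ($u = \frac{1}{7} \cdot 39142 = \frac{39142}{7} \approx 5591.7$)
$\frac{37650 + S}{13995 + u} = \frac{37650 + 39416}{13995 + \frac{39142}{7}} = \frac{77066}{\frac{137107}{7}} = 77066 \cdot \frac{7}{137107} = \frac{539462}{137107}$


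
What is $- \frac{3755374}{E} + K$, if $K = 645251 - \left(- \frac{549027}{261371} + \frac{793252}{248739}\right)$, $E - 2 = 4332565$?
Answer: $\frac{20194422202378752384306}{31297097405165647} \approx 6.4525 \cdot 10^{5}$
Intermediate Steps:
$E = 4332567$ ($E = 2 + 4332565 = 4332567$)
$K = \frac{41949736488816880}{65013161169}$ ($K = 645251 - \left(\left(-549027\right) \frac{1}{261371} + 793252 \cdot \frac{1}{248739}\right) = 645251 - \left(- \frac{549027}{261371} + \frac{793252}{248739}\right) = 645251 - \frac{70768641539}{65013161169} = \frac{41949736488816880}{65013161169} \approx 6.4525 \cdot 10^{5}$)
$- \frac{3755374}{E} + K = - \frac{3755374}{4332567} + \frac{41949736488816880}{65013161169} = \frac{20194422202378752384306}{31297097405165647}$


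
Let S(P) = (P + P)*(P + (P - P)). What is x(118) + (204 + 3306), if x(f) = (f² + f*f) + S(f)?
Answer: 59206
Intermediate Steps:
S(P) = 2*P² (S(P) = (2*P)*(P + 0) = (2*P)*P = 2*P²)
x(f) = 4*f² (x(f) = (f² + f*f) + 2*f² = (f² + f²) + 2*f² = 2*f² + 2*f² = 4*f²)
x(118) + (204 + 3306) = 4*118² + (204 + 3306) = 4*13924 + 3510 = 55696 + 3510 = 59206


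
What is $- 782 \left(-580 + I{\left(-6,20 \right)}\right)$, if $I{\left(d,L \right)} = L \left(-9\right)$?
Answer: $594320$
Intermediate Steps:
$I{\left(d,L \right)} = - 9 L$
$- 782 \left(-580 + I{\left(-6,20 \right)}\right) = - 782 \left(-580 - 180\right) = \left(-782\right) \left(-760\right) = 594320$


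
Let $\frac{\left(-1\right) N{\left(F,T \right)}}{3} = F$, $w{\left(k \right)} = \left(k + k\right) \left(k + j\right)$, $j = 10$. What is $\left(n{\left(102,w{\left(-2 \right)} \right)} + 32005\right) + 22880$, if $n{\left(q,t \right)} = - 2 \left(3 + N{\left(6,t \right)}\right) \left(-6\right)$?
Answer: $54705$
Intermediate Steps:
$w{\left(k \right)} = 2 k \left(10 + k\right)$ ($w{\left(k \right)} = \left(k + k\right) \left(k + 10\right) = 2 k \left(10 + k\right)$)
$N{\left(F,T \right)} = - 3 F$
$n{\left(q,t \right)} = -180$ ($n{\left(q,t \right)} = - 2 \left(3 - 18\right) \left(-6\right) = \left(-2\right) \left(-15\right) \left(-6\right) = 30 \left(-6\right) = -180$)
$\left(n{\left(102,w{\left(-2 \right)} \right)} + 32005\right) + 22880 = \left(-180 + 32005\right) + 22880 = 31825 + 22880 = 54705$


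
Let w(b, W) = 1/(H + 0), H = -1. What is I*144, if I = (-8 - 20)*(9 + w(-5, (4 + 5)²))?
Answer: -32256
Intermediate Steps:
w(b, W) = -1 (w(b, W) = 1/(-1 + 0) = 1/(-1) = -1)
I = -224 (I = (-8 - 20)*(9 - 1) = -28*8 = -224)
I*144 = -224*144 = -32256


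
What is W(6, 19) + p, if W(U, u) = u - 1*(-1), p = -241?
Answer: -221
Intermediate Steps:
W(U, u) = 1 + u (W(U, u) = u + 1 = 1 + u)
W(6, 19) + p = (1 + 19) - 241 = 20 - 241 = -221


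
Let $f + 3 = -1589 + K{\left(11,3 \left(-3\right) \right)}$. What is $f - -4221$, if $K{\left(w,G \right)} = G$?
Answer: $2620$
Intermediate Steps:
$f = -1601$ ($f = -3 + \left(-1589 + 3 \left(-3\right)\right) = -3 - 1598 = -1601$)
$f - -4221 = -1601 - -4221 = -1601 + 4221 = 2620$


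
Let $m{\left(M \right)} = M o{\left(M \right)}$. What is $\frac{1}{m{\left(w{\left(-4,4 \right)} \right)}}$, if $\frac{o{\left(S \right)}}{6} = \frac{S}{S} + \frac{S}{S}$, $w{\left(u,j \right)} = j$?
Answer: $\frac{1}{48} \approx 0.020833$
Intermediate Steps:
$o{\left(S \right)} = 12$ ($o{\left(S \right)} = 6 \left(\frac{S}{S} + \frac{S}{S}\right) = 6 \left(1 + 1\right) = 6 \cdot 2 = 12$)
$m{\left(M \right)} = 12 M$ ($m{\left(M \right)} = M 12 = 12 M$)
$\frac{1}{m{\left(w{\left(-4,4 \right)} \right)}} = \frac{1}{12 \cdot 4} = \frac{1}{48}$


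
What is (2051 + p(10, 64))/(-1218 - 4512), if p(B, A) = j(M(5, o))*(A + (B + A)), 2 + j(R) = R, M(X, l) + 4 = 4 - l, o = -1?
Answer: -1913/5730 ≈ -0.33386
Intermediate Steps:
M(X, l) = -l (M(X, l) = -4 + (4 - l) = -l)
j(R) = -2 + R
p(B, A) = -B - 2*A (p(B, A) = (-2 - 1*(-1))*(A + (B + A)) = (-2 + 1)*(A + (A + B)) = -(B + 2*A) = -B - 2*A)
(2051 + p(10, 64))/(-1218 - 4512) = (2051 + (-1*10 - 2*64))/(-1218 - 4512) = (2051 + (-10 - 128))/(-5730) = (2051 - 138)*(-1/5730) = 1913*(-1/5730) = -1913/5730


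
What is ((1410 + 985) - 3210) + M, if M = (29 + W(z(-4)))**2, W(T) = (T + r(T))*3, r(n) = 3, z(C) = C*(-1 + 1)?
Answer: 629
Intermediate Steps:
z(C) = 0 (z(C) = C*0 = 0)
W(T) = 9 + 3*T (W(T) = (T + 3)*3 = (3 + T)*3 = 9 + 3*T)
M = 1444 (M = (29 + (9 + 3*0))**2 = (29 + (9 + 0))**2 = (29 + 9)**2 = 38**2 = 1444)
((1410 + 985) - 3210) + M = ((1410 + 985) - 3210) + 1444 = (2395 - 3210) + 1444 = -815 + 1444 = 629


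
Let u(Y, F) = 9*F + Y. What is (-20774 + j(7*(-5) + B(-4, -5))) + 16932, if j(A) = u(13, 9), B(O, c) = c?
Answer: -3748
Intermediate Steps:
u(Y, F) = Y + 9*F
j(A) = 94 (j(A) = 13 + 9*9 = 13 + 81 = 94)
(-20774 + j(7*(-5) + B(-4, -5))) + 16932 = (-20774 + 94) + 16932 = -20680 + 16932 = -3748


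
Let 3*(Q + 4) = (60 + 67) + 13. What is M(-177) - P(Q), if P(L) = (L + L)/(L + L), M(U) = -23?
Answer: -24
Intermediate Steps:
Q = 128/3 (Q = -4 + ((60 + 67) + 13)/3 = -4 + (127 + 13)/3 = -4 + (⅓)*140 = -4 + 140/3 = 128/3 ≈ 42.667)
P(L) = 1 (P(L) = (2*L)/((2*L)) = (2*L)*(1/(2*L)) = 1)
M(-177) - P(Q) = -23 - 1*1 = -23 - 1 = -24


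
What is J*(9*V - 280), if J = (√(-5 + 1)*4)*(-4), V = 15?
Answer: 4640*I ≈ 4640.0*I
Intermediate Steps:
J = -32*I (J = (√(-4)*4)*(-4) = ((2*I)*4)*(-4) = (8*I)*(-4) = -32*I ≈ -32.0*I)
J*(9*V - 280) = (-32*I)*(9*15 - 280) = (-32*I)*(135 - 280) = -32*I*(-145) = 4640*I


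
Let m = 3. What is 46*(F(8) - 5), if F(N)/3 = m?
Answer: 184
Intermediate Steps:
F(N) = 9 (F(N) = 3*3 = 9)
46*(F(8) - 5) = 46*(9 - 5) = 46*4 = 184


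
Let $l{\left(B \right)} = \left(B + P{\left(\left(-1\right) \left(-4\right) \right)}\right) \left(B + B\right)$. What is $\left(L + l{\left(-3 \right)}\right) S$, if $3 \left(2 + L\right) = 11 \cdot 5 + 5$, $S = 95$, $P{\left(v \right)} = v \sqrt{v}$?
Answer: $-1140$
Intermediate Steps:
$P{\left(v \right)} = v^{\frac{3}{2}}$
$L = 18$ ($L = -2 + \frac{11 \cdot 5 + 5}{3} = -2 + \frac{55 + 5}{3} = -2 + \frac{1}{3} \cdot 60 = -2 + 20 = 18$)
$l{\left(B \right)} = 2 B \left(8 + B\right)$ ($l{\left(B \right)} = \left(B + \left(\left(-1\right) \left(-4\right)\right)^{\frac{3}{2}}\right) \left(B + B\right) = \left(B + 4^{\frac{3}{2}}\right) 2 B = \left(B + 8\right) 2 B = \left(8 + B\right) 2 B = 2 B \left(8 + B\right)$)
$\left(L + l{\left(-3 \right)}\right) S = \left(18 + 2 \left(-3\right) \left(8 - 3\right)\right) 95 = \left(18 + 2 \left(-3\right) 5\right) 95 = \left(18 - 30\right) 95 = \left(-12\right) 95 = -1140$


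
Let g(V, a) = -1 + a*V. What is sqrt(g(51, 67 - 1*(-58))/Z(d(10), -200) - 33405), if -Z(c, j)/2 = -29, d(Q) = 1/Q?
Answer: I*sqrt(28001182)/29 ≈ 182.47*I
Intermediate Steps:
g(V, a) = -1 + V*a
Z(c, j) = 58 (Z(c, j) = -2*(-29) = 58)
sqrt(g(51, 67 - 1*(-58))/Z(d(10), -200) - 33405) = sqrt((-1 + 51*(67 - 1*(-58)))/58 - 33405) = sqrt((-1 + 51*(67 + 58))*(1/58) - 33405) = sqrt((-1 + 51*125)*(1/58) - 33405) = sqrt((-1 + 6375)*(1/58) - 33405) = sqrt(6374*(1/58) - 33405) = sqrt(3187/29 - 33405) = sqrt(-965558/29) = I*sqrt(28001182)/29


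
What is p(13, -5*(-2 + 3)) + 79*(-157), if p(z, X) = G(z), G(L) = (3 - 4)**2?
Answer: -12402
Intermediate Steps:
G(L) = 1 (G(L) = (-1)**2 = 1)
p(z, X) = 1
p(13, -5*(-2 + 3)) + 79*(-157) = 1 + 79*(-157) = 1 - 12403 = -12402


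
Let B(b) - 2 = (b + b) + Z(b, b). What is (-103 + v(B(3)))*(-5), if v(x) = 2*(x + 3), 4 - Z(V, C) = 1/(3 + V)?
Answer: 1100/3 ≈ 366.67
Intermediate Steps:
Z(V, C) = 4 - 1/(3 + V)
B(b) = 2 + 2*b + (11 + 4*b)/(3 + b) (B(b) = 2 + ((b + b) + (11 + 4*b)/(3 + b)) = 2 + (2*b + (11 + 4*b)/(3 + b)) = 2 + 2*b + (11 + 4*b)/(3 + b))
v(x) = 6 + 2*x (v(x) = 2*(3 + x) = 6 + 2*x)
(-103 + v(B(3)))*(-5) = (-103 + (6 + 2*((17 + 2*3² + 12*3)/(3 + 3))))*(-5) = (-103 + (6 + 2*((17 + 2*9 + 36)/6)))*(-5) = (-103 + (6 + 2*((17 + 18 + 36)/6)))*(-5) = (-103 + (6 + 2*((⅙)*71)))*(-5) = (-103 + (6 + 2*(71/6)))*(-5) = (-103 + (6 + 71/3))*(-5) = (-103 + 89/3)*(-5) = -220/3*(-5) = 1100/3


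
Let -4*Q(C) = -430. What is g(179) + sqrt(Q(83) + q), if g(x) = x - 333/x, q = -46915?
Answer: 31708/179 + 79*I*sqrt(30)/2 ≈ 177.14 + 216.35*I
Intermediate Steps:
Q(C) = 215/2 (Q(C) = -1/4*(-430) = 215/2)
g(x) = x - 333/x
g(179) + sqrt(Q(83) + q) = (179 - 333/179) + sqrt(215/2 - 46915) = (179 - 333*1/179) + sqrt(-93615/2) = (179 - 333/179) + 79*I*sqrt(30)/2 = 31708/179 + 79*I*sqrt(30)/2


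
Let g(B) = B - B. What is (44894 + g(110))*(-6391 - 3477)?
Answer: -443013992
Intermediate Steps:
g(B) = 0
(44894 + g(110))*(-6391 - 3477) = (44894 + 0)*(-6391 - 3477) = 44894*(-9868) = -443013992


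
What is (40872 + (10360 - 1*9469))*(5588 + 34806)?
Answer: 1686974622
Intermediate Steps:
(40872 + (10360 - 1*9469))*(5588 + 34806) = (40872 + (10360 - 9469))*40394 = (40872 + 891)*40394 = 41763*40394 = 1686974622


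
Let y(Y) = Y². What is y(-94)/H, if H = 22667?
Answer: 8836/22667 ≈ 0.38982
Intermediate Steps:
y(-94)/H = (-94)²/22667 = 8836*(1/22667) = 8836/22667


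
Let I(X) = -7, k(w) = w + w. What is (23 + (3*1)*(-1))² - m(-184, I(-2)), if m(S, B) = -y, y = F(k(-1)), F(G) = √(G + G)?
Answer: 400 + 2*I ≈ 400.0 + 2.0*I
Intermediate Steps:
k(w) = 2*w
F(G) = √2*√G (F(G) = √(2*G) = √2*√G)
y = 2*I (y = √2*√(2*(-1)) = √2*√(-2) = √2*(I*√2) = 2*I ≈ 2.0*I)
m(S, B) = -2*I
(23 + (3*1)*(-1))² - m(-184, I(-2)) = (23 + (3*1)*(-1))² - (-2)*I = (23 + 3*(-1))² + 2*I = (23 - 3)² + 2*I = 20² + 2*I = 400 + 2*I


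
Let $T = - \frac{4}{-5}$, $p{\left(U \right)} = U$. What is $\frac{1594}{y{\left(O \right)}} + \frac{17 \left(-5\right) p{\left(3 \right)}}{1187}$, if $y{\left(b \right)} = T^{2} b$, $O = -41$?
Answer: $- \frac{23734615}{389336} \approx -60.962$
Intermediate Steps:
$T = \frac{4}{5}$ ($T = \left(-4\right) \left(- \frac{1}{5}\right) = \frac{4}{5} \approx 0.8$)
$y{\left(b \right)} = \frac{16 b}{25}$ ($y{\left(b \right)} = \left(\frac{4}{5}\right)^{2} b = \frac{16 b}{25}$)
$\frac{1594}{y{\left(O \right)}} + \frac{17 \left(-5\right) p{\left(3 \right)}}{1187} = \frac{1594}{\frac{16}{25} \left(-41\right)} + \frac{17 \left(-5\right) 3}{1187} = \frac{1594}{- \frac{656}{25}} + \left(-85\right) 3 \cdot \frac{1}{1187} = 1594 \left(- \frac{25}{656}\right) - \frac{255}{1187} = - \frac{19925}{328} - \frac{255}{1187} = - \frac{23734615}{389336}$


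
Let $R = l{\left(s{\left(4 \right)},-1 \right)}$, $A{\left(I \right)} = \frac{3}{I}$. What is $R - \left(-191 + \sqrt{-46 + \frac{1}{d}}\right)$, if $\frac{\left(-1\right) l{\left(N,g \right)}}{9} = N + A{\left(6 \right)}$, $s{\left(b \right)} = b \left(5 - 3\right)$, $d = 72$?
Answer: $\frac{229}{2} - \frac{i \sqrt{6622}}{12} \approx 114.5 - 6.7813 i$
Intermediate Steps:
$s{\left(b \right)} = 2 b$ ($s{\left(b \right)} = b 2 = 2 b$)
$l{\left(N,g \right)} = - \frac{9}{2} - 9 N$ ($l{\left(N,g \right)} = - 9 \left(N + \frac{3}{6}\right) = - 9 \left(N + 3 \cdot \frac{1}{6}\right) = - 9 \left(N + \frac{1}{2}\right) = - 9 \left(\frac{1}{2} + N\right) = - \frac{9}{2} - 9 N$)
$R = - \frac{153}{2}$ ($R = - \frac{9}{2} - 9 \cdot 2 \cdot 4 = - \frac{9}{2} - 72 = - \frac{153}{2} \approx -76.5$)
$R - \left(-191 + \sqrt{-46 + \frac{1}{d}}\right) = - \frac{153}{2} - \left(-191 + \sqrt{-46 + \frac{1}{72}}\right) = - \frac{153}{2} - \left(-191 + \sqrt{- \frac{3311}{72}}\right) = - \frac{153}{2} - \left(-191 + \frac{i \sqrt{6622}}{12}\right) = - \frac{153}{2} + \left(191 - \frac{i \sqrt{6622}}{12}\right) = \frac{229}{2} - \frac{i \sqrt{6622}}{12}$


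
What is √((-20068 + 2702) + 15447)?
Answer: I*√1919 ≈ 43.806*I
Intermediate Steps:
√((-20068 + 2702) + 15447) = √(-17366 + 15447) = √(-1919) = I*√1919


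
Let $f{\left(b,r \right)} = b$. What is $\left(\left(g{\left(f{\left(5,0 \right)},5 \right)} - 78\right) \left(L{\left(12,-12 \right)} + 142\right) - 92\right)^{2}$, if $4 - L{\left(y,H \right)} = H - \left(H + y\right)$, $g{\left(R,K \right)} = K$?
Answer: $135163876$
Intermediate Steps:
$L{\left(y,H \right)} = 4 + y$ ($L{\left(y,H \right)} = 4 - \left(H - \left(H + y\right)\right) = 4 - - y = 4 + y$)
$\left(\left(g{\left(f{\left(5,0 \right)},5 \right)} - 78\right) \left(L{\left(12,-12 \right)} + 142\right) - 92\right)^{2} = \left(\left(5 - 78\right) \left(\left(4 + 12\right) + 142\right) - 92\right)^{2} = \left(- 73 \left(16 + 142\right) - 92\right)^{2} = \left(\left(-73\right) 158 - 92\right)^{2} = \left(-11534 - 92\right)^{2} = \left(-11626\right)^{2} = 135163876$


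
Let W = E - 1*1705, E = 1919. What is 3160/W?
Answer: 1580/107 ≈ 14.766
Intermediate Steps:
W = 214 (W = 1919 - 1*1705 = 1919 - 1705 = 214)
3160/W = 3160/214 = 3160*(1/214) = 1580/107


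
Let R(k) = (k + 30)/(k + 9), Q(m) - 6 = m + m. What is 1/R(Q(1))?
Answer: 17/38 ≈ 0.44737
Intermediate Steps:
Q(m) = 6 + 2*m (Q(m) = 6 + (m + m) = 6 + 2*m)
R(k) = (30 + k)/(9 + k)
1/R(Q(1)) = 1/((30 + (6 + 2*1))/(9 + (6 + 2*1))) = 1/((30 + (6 + 2))/(9 + (6 + 2))) = 1/((30 + 8)/(9 + 8)) = 1/(38/17) = 17/38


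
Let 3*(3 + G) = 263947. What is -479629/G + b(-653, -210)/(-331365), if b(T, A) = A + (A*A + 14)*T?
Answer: 7126373324821/87459815370 ≈ 81.482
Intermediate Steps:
G = 263938/3 (G = -3 + (⅓)*263947 = -3 + 263947/3 = 263938/3 ≈ 87979.)
b(T, A) = A + T*(14 + A²) (b(T, A) = A + (A² + 14)*T = A + (14 + A²)*T = A + T*(14 + A²))
-479629/G + b(-653, -210)/(-331365) = -479629/263938/3 + (-210 + 14*(-653) - 653*(-210)²)/(-331365) = -479629*3/263938 + (-210 - 9142 - 653*44100)*(-1/331365) = -1438887/263938 + (-210 - 9142 - 28797300)*(-1/331365) = -1438887/263938 - 28806652*(-1/331365) = -1438887/263938 + 28806652/331365 = 7126373324821/87459815370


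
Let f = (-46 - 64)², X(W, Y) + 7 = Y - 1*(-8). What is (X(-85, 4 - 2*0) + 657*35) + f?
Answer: 35100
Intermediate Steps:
X(W, Y) = 1 + Y (X(W, Y) = -7 + (Y - 1*(-8)) = -7 + (Y + 8) = -7 + (8 + Y) = 1 + Y)
f = 12100 (f = (-110)² = 12100)
(X(-85, 4 - 2*0) + 657*35) + f = ((1 + (4 - 2*0)) + 657*35) + 12100 = ((1 + (4 + 0)) + 22995) + 12100 = ((1 + 4) + 22995) + 12100 = (5 + 22995) + 12100 = 23000 + 12100 = 35100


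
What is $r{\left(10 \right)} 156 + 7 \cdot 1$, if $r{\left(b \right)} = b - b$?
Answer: $7$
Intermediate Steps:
$r{\left(b \right)} = 0$
$r{\left(10 \right)} 156 + 7 \cdot 1 = 0 \cdot 156 + 7 \cdot 1 = 0 + 7 = 7$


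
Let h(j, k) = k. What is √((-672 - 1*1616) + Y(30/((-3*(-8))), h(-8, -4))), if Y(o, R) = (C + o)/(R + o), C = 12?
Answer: I*√277431/11 ≈ 47.883*I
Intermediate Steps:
Y(o, R) = (12 + o)/(R + o)
√((-672 - 1*1616) + Y(30/((-3*(-8))), h(-8, -4))) = √((-672 - 1*1616) + (12 + 30/((-3*(-8))))/(-4 + 30/((-3*(-8))))) = √((-672 - 1616) + (12 + 30/24)/(-4 + 30/24)) = √(-2288 + (12 + 30*(1/24))/(-4 + 30*(1/24))) = √(-2288 + (12 + 5/4)/(-4 + 5/4)) = √(-2288 + (53/4)/(-11/4)) = √(-2288 - 4/11*53/4) = √(-2288 - 53/11) = √(-25221/11) = I*√277431/11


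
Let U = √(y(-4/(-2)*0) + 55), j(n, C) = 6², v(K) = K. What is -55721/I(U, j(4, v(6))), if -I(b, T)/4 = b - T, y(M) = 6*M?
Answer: -501489/1241 - 55721*√55/4964 ≈ -487.35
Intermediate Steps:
j(n, C) = 36
U = √55 (U = √(6*(-4/(-2)*0) + 55) = √(6*(-4*(-½)*0) + 55) = √(6*(2*0) + 55) = √(6*0 + 55) = √(0 + 55) = √55 ≈ 7.4162)
I(b, T) = -4*b + 4*T (I(b, T) = -4*(b - T) = -4*b + 4*T)
-55721/I(U, j(4, v(6))) = -55721/(-4*√55 + 4*36) = -55721/(-4*√55 + 144) = -55721/(144 - 4*√55)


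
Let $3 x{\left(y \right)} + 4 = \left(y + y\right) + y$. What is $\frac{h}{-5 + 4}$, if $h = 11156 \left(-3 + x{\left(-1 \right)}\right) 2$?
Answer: $\frac{356992}{3} \approx 1.19 \cdot 10^{5}$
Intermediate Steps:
$x{\left(y \right)} = - \frac{4}{3} + y$ ($x{\left(y \right)} = - \frac{4}{3} + \frac{\left(y + y\right) + y}{3} = - \frac{4}{3} + \frac{2 y + y}{3} = - \frac{4}{3} + \frac{3 y}{3} = - \frac{4}{3} + y$)
$h = - \frac{356992}{3}$ ($h = 11156 \left(-3 - \frac{7}{3}\right) 2 = 11156 \left(\left(- \frac{16}{3}\right) 2\right) = 11156 \left(- \frac{32}{3}\right) = - \frac{356992}{3} \approx -1.19 \cdot 10^{5}$)
$\frac{h}{-5 + 4} = \frac{1}{-5 + 4} \left(- \frac{356992}{3}\right) = \frac{1}{-1} \left(- \frac{356992}{3}\right) = \left(-1\right) \left(- \frac{356992}{3}\right) = \frac{356992}{3}$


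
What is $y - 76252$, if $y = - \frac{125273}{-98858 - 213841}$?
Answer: $- \frac{23843798875}{312699} \approx -76252.0$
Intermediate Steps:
$y = \frac{125273}{312699}$ ($y = - \frac{125273}{-312699} = \left(-125273\right) \left(- \frac{1}{312699}\right) = \frac{125273}{312699} \approx 0.40062$)
$y - 76252 = \frac{125273}{312699} - 76252 = - \frac{23843798875}{312699}$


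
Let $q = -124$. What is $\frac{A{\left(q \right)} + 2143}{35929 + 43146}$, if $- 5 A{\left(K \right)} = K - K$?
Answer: $\frac{2143}{79075} \approx 0.027101$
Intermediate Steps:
$A{\left(K \right)} = 0$ ($A{\left(K \right)} = - \frac{K - K}{5} = \left(- \frac{1}{5}\right) 0 = 0$)
$\frac{A{\left(q \right)} + 2143}{35929 + 43146} = \frac{0 + 2143}{35929 + 43146} = \frac{2143}{79075}$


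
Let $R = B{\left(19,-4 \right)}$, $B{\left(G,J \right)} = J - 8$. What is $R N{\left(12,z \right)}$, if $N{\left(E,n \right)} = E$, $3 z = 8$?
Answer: $-144$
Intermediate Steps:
$z = \frac{8}{3}$ ($z = \frac{1}{3} \cdot 8 = \frac{8}{3} \approx 2.6667$)
$B{\left(G,J \right)} = -8 + J$ ($B{\left(G,J \right)} = J - 8 = -8 + J$)
$R = -12$ ($R = -8 - 4 = -12$)
$R N{\left(12,z \right)} = \left(-12\right) 12 = -144$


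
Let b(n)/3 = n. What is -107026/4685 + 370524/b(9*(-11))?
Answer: -53566414/42165 ≈ -1270.4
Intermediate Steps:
b(n) = 3*n
-107026/4685 + 370524/b(9*(-11)) = -107026/4685 + 370524/((3*(9*(-11)))) = -107026*1/4685 + 370524/((3*(-99))) = -107026/4685 + 370524/(-297) = -107026/4685 + 370524*(-1/297) = -107026/4685 - 11228/9 = -53566414/42165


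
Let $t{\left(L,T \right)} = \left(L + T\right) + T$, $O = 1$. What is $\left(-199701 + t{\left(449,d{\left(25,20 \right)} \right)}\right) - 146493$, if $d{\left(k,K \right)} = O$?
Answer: $-345743$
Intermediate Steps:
$d{\left(k,K \right)} = 1$
$t{\left(L,T \right)} = L + 2 T$
$\left(-199701 + t{\left(449,d{\left(25,20 \right)} \right)}\right) - 146493 = \left(-199701 + \left(449 + 2 \cdot 1\right)\right) - 146493 = \left(-199701 + \left(449 + 2\right)\right) - 146493 = \left(-199701 + 451\right) - 146493 = -199250 - 146493 = -345743$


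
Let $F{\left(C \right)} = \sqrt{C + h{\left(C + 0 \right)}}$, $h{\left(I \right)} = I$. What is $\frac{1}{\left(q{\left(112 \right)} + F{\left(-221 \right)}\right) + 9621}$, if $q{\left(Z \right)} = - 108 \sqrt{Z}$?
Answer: $\frac{1}{9621 - 432 \sqrt{7} + i \sqrt{442}} \approx 0.00011795 - 2.925 \cdot 10^{-7} i$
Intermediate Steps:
$F{\left(C \right)} = \sqrt{2} \sqrt{C}$ ($F{\left(C \right)} = \sqrt{C + \left(C + 0\right)} = \sqrt{C + C} = \sqrt{2 C} = \sqrt{2} \sqrt{C}$)
$\frac{1}{\left(q{\left(112 \right)} + F{\left(-221 \right)}\right) + 9621} = \frac{1}{\left(- 108 \sqrt{112} + \sqrt{2} \sqrt{-221}\right) + 9621} = \frac{1}{\left(- 108 \cdot 4 \sqrt{7} + \sqrt{2} i \sqrt{221}\right) + 9621} = \frac{1}{\left(- 432 \sqrt{7} + i \sqrt{442}\right) + 9621} = \frac{1}{9621 - 432 \sqrt{7} + i \sqrt{442}}$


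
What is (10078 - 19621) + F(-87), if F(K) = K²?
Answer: -1974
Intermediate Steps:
(10078 - 19621) + F(-87) = (10078 - 19621) + (-87)² = -9543 + 7569 = -1974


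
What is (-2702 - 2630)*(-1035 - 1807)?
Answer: 15153544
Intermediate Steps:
(-2702 - 2630)*(-1035 - 1807) = -5332*(-2842) = 15153544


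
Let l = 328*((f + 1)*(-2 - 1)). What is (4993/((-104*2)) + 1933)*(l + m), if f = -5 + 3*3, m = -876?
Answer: -575355879/52 ≈ -1.1065e+7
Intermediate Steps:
f = 4 (f = -5 + 9 = 4)
l = -4920 (l = 328*((4 + 1)*(-2 - 1)) = 328*(5*(-3)) = 328*(-15) = -4920)
(4993/((-104*2)) + 1933)*(l + m) = (4993/((-104*2)) + 1933)*(-4920 - 876) = (4993/(-208) + 1933)*(-5796) = (4993*(-1/208) + 1933)*(-5796) = (-4993/208 + 1933)*(-5796) = (397071/208)*(-5796) = -575355879/52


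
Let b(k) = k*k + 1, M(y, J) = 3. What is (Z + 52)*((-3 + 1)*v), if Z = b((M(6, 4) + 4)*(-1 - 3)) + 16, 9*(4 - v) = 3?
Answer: -18766/3 ≈ -6255.3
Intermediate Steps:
v = 11/3 (v = 4 - ⅑*3 = 4 - ⅓ = 11/3 ≈ 3.6667)
b(k) = 1 + k² (b(k) = k² + 1 = 1 + k²)
Z = 801 (Z = (1 + ((3 + 4)*(-1 - 3))²) + 16 = (1 + (7*(-4))²) + 16 = (1 + (-28)²) + 16 = (1 + 784) + 16 = 785 + 16 = 801)
(Z + 52)*((-3 + 1)*v) = (801 + 52)*((-3 + 1)*(11/3)) = 853*(-2*11/3) = 853*(-22/3) = -18766/3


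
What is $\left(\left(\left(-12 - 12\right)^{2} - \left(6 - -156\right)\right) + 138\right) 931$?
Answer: $513912$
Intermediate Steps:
$\left(\left(\left(-12 - 12\right)^{2} - \left(6 - -156\right)\right) + 138\right) 931 = \left(\left(\left(-24\right)^{2} - \left(6 + 156\right)\right) + 138\right) 931 = \left(\left(576 - 162\right) + 138\right) 931 = \left(414 + 138\right) 931 = 552 \cdot 931 = 513912$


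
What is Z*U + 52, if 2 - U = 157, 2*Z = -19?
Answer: 3049/2 ≈ 1524.5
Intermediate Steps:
Z = -19/2 (Z = (½)*(-19) = -19/2 ≈ -9.5000)
U = -155 (U = 2 - 1*157 = 2 - 157 = -155)
Z*U + 52 = -19/2*(-155) + 52 = 2945/2 + 52 = 3049/2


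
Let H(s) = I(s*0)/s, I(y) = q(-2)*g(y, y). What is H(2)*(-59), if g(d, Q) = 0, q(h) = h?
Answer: 0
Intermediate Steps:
I(y) = 0 (I(y) = -2*0 = 0)
H(s) = 0 (H(s) = 0/s = 0)
H(2)*(-59) = 0*(-59) = 0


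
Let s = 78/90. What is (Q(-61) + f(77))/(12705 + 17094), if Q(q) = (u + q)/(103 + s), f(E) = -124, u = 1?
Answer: -97046/23213421 ≈ -0.0041806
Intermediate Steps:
s = 13/15 (s = 78*(1/90) = 13/15 ≈ 0.86667)
Q(q) = 15/1558 + 15*q/1558 (Q(q) = (1 + q)/(103 + 13/15) = (1 + q)/(1558/15) = (1 + q)*(15/1558) = 15/1558 + 15*q/1558)
(Q(-61) + f(77))/(12705 + 17094) = ((15/1558 + (15/1558)*(-61)) - 124)/(12705 + 17094) = ((15/1558 - 915/1558) - 124)/29799 = (-450/779 - 124)*(1/29799) = -97046/779*1/29799 = -97046/23213421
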